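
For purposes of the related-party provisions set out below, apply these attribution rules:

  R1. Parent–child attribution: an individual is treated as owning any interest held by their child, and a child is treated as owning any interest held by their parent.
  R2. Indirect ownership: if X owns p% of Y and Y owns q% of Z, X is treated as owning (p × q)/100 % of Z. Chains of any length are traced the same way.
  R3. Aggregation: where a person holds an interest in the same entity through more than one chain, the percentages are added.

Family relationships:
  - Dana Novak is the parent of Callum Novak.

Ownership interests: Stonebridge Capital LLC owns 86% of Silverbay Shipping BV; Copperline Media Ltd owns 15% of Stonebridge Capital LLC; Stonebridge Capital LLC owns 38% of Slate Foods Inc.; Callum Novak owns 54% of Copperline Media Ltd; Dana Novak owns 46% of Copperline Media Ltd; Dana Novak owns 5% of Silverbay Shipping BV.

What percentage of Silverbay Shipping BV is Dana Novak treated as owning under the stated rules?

17.9%

By parent–child attribution (R1), Dana Novak is treated as also owning Callum Novak's interest in Copperline Media Ltd, giving 46% + 54% = 100%.
Chain via Copperline Media Ltd → Stonebridge Capital LLC (R2): 100% × 15% × 86% = 12.9% of Silverbay Shipping BV.
Direct interest in Silverbay Shipping BV: 5%.
Aggregating (R3): 12.9% + 5% = 17.9%.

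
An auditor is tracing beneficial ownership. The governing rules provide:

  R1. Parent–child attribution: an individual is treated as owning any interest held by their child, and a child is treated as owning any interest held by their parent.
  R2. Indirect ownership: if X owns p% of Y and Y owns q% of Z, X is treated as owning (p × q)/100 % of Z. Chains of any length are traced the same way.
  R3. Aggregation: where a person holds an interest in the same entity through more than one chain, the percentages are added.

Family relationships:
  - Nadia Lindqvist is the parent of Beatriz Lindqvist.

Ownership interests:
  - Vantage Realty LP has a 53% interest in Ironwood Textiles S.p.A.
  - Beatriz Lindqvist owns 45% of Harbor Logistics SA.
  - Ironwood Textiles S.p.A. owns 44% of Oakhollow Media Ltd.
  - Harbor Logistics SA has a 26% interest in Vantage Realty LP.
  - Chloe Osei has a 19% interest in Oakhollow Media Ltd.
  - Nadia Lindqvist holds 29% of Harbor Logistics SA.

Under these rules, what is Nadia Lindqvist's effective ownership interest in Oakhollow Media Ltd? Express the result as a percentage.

4.486768%

By parent–child attribution (R1), Nadia Lindqvist is treated as also owning Beatriz Lindqvist's interest in Harbor Logistics SA, giving 29% + 45% = 74%.
Chain via Harbor Logistics SA → Vantage Realty LP → Ironwood Textiles S.p.A. (R2): 74% × 26% × 53% × 44% = 4.486768% of Oakhollow Media Ltd.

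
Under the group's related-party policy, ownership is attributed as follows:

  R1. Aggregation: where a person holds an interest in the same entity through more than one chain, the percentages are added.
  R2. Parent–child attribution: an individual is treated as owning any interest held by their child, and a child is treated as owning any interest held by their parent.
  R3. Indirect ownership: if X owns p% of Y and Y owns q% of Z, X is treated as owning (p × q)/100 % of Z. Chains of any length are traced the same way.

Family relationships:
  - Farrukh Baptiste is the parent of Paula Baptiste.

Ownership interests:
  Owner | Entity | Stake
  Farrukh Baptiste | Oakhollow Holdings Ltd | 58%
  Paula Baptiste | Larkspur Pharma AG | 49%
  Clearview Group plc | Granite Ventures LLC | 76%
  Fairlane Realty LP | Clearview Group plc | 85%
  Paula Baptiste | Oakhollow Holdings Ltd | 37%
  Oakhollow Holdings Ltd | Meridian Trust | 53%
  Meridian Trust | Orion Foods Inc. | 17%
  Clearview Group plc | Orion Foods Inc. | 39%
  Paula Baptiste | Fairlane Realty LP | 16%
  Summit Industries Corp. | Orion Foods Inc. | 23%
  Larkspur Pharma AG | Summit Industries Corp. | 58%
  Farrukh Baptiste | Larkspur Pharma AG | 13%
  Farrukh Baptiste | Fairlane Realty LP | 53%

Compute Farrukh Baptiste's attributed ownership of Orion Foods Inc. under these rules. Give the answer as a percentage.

By parent–child attribution (R2), Farrukh Baptiste is treated as also owning Paula Baptiste's interest in Fairlane Realty LP, giving 53% + 16% = 69%.
By parent–child attribution (R2), Farrukh Baptiste is treated as also owning Paula Baptiste's interest in Larkspur Pharma AG, giving 13% + 49% = 62%.
By parent–child attribution (R2), Farrukh Baptiste is treated as also owning Paula Baptiste's interest in Oakhollow Holdings Ltd, giving 58% + 37% = 95%.
Chain via Fairlane Realty LP → Clearview Group plc (R3): 69% × 85% × 39% = 22.8735% of Orion Foods Inc.
Chain via Larkspur Pharma AG → Summit Industries Corp. (R3): 62% × 58% × 23% = 8.2708% of Orion Foods Inc.
Chain via Oakhollow Holdings Ltd → Meridian Trust (R3): 95% × 53% × 17% = 8.5595% of Orion Foods Inc.
Aggregating (R1): 22.8735% + 8.2708% + 8.5595% = 39.7038%.

39.7038%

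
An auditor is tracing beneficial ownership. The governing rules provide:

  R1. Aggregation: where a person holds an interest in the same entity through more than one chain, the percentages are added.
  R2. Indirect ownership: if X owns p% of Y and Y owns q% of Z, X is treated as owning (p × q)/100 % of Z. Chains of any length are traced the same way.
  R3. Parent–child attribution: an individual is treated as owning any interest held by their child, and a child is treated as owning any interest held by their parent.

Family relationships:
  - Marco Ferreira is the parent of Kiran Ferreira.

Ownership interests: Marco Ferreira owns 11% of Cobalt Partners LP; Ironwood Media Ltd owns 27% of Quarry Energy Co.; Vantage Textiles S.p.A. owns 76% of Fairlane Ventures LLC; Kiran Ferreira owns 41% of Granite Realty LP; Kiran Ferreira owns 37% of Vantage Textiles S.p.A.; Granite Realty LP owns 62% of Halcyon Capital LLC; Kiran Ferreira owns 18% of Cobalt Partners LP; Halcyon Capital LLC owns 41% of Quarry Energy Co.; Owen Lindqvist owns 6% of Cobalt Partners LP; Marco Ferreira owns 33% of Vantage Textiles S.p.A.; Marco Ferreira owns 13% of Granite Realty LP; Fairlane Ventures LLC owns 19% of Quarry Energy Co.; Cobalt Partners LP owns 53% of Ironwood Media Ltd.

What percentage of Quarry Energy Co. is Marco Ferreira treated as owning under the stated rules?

By parent–child attribution (R3), Marco Ferreira is treated as also owning Kiran Ferreira's interest in Granite Realty LP, giving 13% + 41% = 54%.
By parent–child attribution (R3), Marco Ferreira is treated as also owning Kiran Ferreira's interest in Vantage Textiles S.p.A, giving 33% + 37% = 70%.
By parent–child attribution (R3), Marco Ferreira is treated as also owning Kiran Ferreira's interest in Cobalt Partners LP, giving 11% + 18% = 29%.
Chain via Granite Realty LP → Halcyon Capital LLC (R2): 54% × 62% × 41% = 13.7268% of Quarry Energy Co.
Chain via Vantage Textiles S.p.A. → Fairlane Ventures LLC (R2): 70% × 76% × 19% = 10.108% of Quarry Energy Co.
Chain via Cobalt Partners LP → Ironwood Media Ltd (R2): 29% × 53% × 27% = 4.1499% of Quarry Energy Co.
Aggregating (R1): 13.7268% + 10.108% + 4.1499% = 27.9847%.

27.9847%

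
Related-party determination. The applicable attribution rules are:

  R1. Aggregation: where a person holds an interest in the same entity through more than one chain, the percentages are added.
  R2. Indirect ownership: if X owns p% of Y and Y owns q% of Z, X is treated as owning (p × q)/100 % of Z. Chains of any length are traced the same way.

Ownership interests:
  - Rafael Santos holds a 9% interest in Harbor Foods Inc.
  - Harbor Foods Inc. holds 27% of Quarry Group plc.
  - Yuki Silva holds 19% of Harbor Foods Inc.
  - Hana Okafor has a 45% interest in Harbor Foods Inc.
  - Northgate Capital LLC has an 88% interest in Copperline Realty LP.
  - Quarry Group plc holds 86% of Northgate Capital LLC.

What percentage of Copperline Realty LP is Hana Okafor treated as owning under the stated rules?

Chain via Harbor Foods Inc. → Quarry Group plc → Northgate Capital LLC (R2): 45% × 27% × 86% × 88% = 9.19512% of Copperline Realty LP.

9.19512%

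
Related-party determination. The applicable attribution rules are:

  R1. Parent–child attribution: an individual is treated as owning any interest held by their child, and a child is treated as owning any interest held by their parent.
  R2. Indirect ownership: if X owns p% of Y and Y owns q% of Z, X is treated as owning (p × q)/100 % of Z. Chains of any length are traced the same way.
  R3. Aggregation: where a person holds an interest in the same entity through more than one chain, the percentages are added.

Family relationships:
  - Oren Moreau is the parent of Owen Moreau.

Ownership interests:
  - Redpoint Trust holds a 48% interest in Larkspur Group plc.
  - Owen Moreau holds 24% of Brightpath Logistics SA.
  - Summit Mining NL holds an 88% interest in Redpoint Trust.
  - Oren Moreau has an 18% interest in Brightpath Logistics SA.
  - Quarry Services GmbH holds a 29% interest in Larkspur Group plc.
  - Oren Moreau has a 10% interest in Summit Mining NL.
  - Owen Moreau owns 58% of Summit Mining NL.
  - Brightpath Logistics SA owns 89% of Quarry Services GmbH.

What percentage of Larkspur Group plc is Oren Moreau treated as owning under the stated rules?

39.5634%

By parent–child attribution (R1), Oren Moreau is treated as also owning Owen Moreau's interest in Summit Mining NL, giving 10% + 58% = 68%.
By parent–child attribution (R1), Oren Moreau is treated as also owning Owen Moreau's interest in Brightpath Logistics SA, giving 18% + 24% = 42%.
Chain via Summit Mining NL → Redpoint Trust (R2): 68% × 88% × 48% = 28.7232% of Larkspur Group plc.
Chain via Brightpath Logistics SA → Quarry Services GmbH (R2): 42% × 89% × 29% = 10.8402% of Larkspur Group plc.
Aggregating (R3): 28.7232% + 10.8402% = 39.5634%.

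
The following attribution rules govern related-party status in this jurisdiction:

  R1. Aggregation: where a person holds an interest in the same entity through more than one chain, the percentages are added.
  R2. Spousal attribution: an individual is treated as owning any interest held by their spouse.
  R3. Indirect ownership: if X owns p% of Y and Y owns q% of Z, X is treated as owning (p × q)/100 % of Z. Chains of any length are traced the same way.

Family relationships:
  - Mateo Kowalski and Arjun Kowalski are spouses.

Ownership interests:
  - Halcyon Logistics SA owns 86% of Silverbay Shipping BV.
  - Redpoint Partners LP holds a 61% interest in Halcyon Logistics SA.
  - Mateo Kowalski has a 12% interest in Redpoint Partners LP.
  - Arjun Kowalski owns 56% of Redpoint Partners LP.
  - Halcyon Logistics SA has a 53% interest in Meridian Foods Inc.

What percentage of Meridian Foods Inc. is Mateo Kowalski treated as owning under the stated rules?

By spousal attribution (R2), Mateo Kowalski is treated as also owning Arjun Kowalski's interest in Redpoint Partners LP, giving 12% + 56% = 68%.
Chain via Redpoint Partners LP → Halcyon Logistics SA (R3): 68% × 61% × 53% = 21.9844% of Meridian Foods Inc.

21.9844%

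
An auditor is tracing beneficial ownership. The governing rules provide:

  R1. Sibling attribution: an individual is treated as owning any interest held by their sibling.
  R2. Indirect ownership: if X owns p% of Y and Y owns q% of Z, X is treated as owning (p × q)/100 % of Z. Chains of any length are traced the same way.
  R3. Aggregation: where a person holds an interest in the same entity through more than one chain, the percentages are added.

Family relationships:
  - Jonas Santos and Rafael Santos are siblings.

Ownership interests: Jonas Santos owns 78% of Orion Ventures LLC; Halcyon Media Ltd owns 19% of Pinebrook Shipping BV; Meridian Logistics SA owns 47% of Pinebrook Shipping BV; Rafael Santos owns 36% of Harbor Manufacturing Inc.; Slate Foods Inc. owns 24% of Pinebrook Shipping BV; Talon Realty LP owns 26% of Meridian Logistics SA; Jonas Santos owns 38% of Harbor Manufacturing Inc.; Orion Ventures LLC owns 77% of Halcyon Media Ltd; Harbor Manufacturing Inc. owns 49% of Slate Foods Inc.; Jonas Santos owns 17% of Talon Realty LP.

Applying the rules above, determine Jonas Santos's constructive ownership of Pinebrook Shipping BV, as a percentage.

22.1912%

By sibling attribution (R1), Jonas Santos is treated as also owning Rafael Santos's interest in Harbor Manufacturing Inc, giving 38% + 36% = 74%.
Chain via Harbor Manufacturing Inc. → Slate Foods Inc. (R2): 74% × 49% × 24% = 8.7024% of Pinebrook Shipping BV.
Chain via Talon Realty LP → Meridian Logistics SA (R2): 17% × 26% × 47% = 2.0774% of Pinebrook Shipping BV.
Chain via Orion Ventures LLC → Halcyon Media Ltd (R2): 78% × 77% × 19% = 11.4114% of Pinebrook Shipping BV.
Aggregating (R3): 8.7024% + 2.0774% + 11.4114% = 22.1912%.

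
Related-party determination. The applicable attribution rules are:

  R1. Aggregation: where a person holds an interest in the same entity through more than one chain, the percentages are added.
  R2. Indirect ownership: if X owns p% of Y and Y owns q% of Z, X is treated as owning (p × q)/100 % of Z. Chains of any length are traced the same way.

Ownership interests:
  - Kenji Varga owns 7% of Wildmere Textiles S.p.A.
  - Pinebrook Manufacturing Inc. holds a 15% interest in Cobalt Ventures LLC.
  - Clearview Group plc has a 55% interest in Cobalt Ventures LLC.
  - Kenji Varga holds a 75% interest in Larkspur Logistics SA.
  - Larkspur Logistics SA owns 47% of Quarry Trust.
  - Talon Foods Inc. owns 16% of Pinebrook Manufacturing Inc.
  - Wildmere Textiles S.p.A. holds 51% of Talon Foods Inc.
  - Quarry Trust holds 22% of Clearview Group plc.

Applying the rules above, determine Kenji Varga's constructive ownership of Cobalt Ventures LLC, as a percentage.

4.35093%

Chain via Larkspur Logistics SA → Quarry Trust → Clearview Group plc (R2): 75% × 47% × 22% × 55% = 4.26525% of Cobalt Ventures LLC.
Chain via Wildmere Textiles S.p.A. → Talon Foods Inc. → Pinebrook Manufacturing Inc. (R2): 7% × 51% × 16% × 15% = 0.08568% of Cobalt Ventures LLC.
Aggregating (R1): 4.26525% + 0.08568% = 4.35093%.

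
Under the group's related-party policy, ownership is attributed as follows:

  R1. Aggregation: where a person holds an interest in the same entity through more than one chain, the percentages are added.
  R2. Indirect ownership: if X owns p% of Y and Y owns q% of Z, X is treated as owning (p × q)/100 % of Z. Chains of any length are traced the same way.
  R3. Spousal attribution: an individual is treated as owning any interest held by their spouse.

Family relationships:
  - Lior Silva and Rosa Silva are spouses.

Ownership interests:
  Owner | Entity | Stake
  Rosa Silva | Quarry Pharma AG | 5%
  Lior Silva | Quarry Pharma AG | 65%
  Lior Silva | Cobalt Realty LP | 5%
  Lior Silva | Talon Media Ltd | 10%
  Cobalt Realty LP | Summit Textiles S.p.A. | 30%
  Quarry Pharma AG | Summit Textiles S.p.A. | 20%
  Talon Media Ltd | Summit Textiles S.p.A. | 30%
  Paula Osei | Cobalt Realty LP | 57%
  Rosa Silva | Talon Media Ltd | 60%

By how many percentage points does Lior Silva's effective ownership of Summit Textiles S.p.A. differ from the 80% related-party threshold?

By spousal attribution (R3), Lior Silva is treated as also owning Rosa Silva's interest in Talon Media Ltd, giving 10% + 60% = 70%.
By spousal attribution (R3), Lior Silva is treated as also owning Rosa Silva's interest in Quarry Pharma AG, giving 65% + 5% = 70%.
Chain via Cobalt Realty LP (R2): 5% × 30% = 1.5% of Summit Textiles S.p.A.
Chain via Talon Media Ltd (R2): 70% × 30% = 21% of Summit Textiles S.p.A.
Chain via Quarry Pharma AG (R2): 70% × 20% = 14% of Summit Textiles S.p.A.
Aggregating (R1): 1.5% + 21% + 14% = 36.5%.
36.5% falls short of the 80% threshold by 43.5 percentage points.

43.5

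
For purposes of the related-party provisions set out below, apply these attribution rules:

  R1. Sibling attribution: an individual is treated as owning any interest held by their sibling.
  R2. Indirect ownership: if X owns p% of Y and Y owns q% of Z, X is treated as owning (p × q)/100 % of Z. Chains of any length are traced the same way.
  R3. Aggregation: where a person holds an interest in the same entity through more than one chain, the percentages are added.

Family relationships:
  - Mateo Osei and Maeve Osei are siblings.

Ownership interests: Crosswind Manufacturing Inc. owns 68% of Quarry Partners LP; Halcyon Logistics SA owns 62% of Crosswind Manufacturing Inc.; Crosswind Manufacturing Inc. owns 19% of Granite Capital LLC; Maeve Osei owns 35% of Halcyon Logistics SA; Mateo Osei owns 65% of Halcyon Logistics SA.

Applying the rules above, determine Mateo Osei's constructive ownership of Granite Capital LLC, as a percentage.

11.78%

By sibling attribution (R1), Mateo Osei is treated as also owning Maeve Osei's interest in Halcyon Logistics SA, giving 65% + 35% = 100%.
Chain via Halcyon Logistics SA → Crosswind Manufacturing Inc. (R2): 100% × 62% × 19% = 11.78% of Granite Capital LLC.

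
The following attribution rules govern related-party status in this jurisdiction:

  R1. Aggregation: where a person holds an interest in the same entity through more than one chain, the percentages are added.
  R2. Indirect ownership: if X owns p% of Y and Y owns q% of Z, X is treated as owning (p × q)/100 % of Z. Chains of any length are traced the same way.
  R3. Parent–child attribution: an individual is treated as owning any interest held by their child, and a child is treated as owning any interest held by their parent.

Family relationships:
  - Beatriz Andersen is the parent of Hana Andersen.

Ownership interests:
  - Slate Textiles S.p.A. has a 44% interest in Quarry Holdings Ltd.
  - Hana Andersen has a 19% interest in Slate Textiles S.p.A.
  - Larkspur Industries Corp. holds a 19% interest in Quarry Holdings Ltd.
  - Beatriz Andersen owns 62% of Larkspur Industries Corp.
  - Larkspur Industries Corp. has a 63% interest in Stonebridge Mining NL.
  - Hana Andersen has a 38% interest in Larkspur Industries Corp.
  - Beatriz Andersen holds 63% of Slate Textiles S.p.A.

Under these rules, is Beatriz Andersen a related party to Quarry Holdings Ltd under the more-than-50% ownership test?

Yes

By parent–child attribution (R3), Beatriz Andersen is treated as also owning Hana Andersen's interest in Slate Textiles S.p.A, giving 63% + 19% = 82%.
By parent–child attribution (R3), Beatriz Andersen is treated as also owning Hana Andersen's interest in Larkspur Industries Corp, giving 62% + 38% = 100%.
Chain via Slate Textiles S.p.A. (R2): 82% × 44% = 36.08% of Quarry Holdings Ltd.
Chain via Larkspur Industries Corp. (R2): 100% × 19% = 19% of Quarry Holdings Ltd.
Aggregating (R1): 36.08% + 19% = 55.08%.
55.08% exceeds the 50% threshold, so Beatriz is a related party to Quarry Holdings Ltd.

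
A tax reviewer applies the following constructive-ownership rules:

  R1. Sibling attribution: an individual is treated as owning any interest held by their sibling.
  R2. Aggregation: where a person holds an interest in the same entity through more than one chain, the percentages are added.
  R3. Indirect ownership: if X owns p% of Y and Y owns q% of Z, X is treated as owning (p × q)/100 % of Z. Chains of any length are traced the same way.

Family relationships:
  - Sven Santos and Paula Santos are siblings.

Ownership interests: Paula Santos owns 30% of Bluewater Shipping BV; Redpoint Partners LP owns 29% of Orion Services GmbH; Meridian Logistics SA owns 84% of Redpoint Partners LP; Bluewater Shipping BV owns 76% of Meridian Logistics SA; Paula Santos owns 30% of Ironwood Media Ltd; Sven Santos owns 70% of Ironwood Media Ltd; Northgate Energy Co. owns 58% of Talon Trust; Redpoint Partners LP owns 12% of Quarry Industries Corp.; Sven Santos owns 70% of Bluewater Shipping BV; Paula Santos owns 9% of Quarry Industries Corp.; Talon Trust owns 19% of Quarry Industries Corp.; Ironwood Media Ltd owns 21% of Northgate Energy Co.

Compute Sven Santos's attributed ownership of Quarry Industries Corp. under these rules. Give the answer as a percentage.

By sibling attribution (R1), Sven Santos is treated as also owning Paula Santos's interest in Ironwood Media Ltd, giving 70% + 30% = 100%.
By sibling attribution (R1), Sven Santos is treated as also owning Paula Santos's interest in Bluewater Shipping BV, giving 70% + 30% = 100%.
By sibling attribution (R1), Sven Santos is treated as owning Paula Santos's 9% interest in Quarry Industries Corp.
Chain via Ironwood Media Ltd → Northgate Energy Co. → Talon Trust (R3): 100% × 21% × 58% × 19% = 2.3142% of Quarry Industries Corp.
Chain via Bluewater Shipping BV → Meridian Logistics SA → Redpoint Partners LP (R3): 100% × 76% × 84% × 12% = 7.6608% of Quarry Industries Corp.
Direct interest in Quarry Industries Corp: 9%.
Aggregating (R2): 2.3142% + 7.6608% + 9% = 18.975%.

18.975%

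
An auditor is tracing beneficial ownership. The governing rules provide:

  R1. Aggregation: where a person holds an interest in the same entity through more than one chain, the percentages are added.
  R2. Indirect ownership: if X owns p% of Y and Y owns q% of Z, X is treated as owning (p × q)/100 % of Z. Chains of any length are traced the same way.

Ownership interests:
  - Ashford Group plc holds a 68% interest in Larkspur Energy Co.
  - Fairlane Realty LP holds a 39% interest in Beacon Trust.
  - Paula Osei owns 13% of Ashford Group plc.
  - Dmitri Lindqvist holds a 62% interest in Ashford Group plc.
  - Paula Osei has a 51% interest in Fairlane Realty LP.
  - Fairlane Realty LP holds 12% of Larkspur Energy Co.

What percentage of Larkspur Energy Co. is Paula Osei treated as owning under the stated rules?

14.96%

Chain via Ashford Group plc (R2): 13% × 68% = 8.84% of Larkspur Energy Co.
Chain via Fairlane Realty LP (R2): 51% × 12% = 6.12% of Larkspur Energy Co.
Aggregating (R1): 8.84% + 6.12% = 14.96%.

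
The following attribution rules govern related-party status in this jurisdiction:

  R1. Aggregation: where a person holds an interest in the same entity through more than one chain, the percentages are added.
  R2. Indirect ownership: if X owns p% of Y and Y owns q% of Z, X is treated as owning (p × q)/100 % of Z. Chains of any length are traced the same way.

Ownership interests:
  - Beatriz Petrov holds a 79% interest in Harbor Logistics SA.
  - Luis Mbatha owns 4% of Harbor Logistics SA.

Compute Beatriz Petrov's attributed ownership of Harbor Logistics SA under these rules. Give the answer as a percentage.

79%

Direct interest in Harbor Logistics SA: 79%.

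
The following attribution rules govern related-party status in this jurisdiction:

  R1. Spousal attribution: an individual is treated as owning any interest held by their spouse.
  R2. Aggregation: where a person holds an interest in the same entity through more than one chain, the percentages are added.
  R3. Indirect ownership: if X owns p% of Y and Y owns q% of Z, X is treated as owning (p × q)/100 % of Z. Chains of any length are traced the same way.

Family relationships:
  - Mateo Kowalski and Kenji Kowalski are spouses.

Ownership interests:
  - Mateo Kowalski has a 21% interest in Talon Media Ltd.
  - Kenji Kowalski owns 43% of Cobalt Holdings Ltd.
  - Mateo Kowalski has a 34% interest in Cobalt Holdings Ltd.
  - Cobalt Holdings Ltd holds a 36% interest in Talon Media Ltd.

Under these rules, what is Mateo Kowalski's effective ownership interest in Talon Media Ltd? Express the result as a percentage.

By spousal attribution (R1), Mateo Kowalski is treated as also owning Kenji Kowalski's interest in Cobalt Holdings Ltd, giving 34% + 43% = 77%.
Chain via Cobalt Holdings Ltd (R3): 77% × 36% = 27.72% of Talon Media Ltd.
Direct interest in Talon Media Ltd: 21%.
Aggregating (R2): 27.72% + 21% = 48.72%.

48.72%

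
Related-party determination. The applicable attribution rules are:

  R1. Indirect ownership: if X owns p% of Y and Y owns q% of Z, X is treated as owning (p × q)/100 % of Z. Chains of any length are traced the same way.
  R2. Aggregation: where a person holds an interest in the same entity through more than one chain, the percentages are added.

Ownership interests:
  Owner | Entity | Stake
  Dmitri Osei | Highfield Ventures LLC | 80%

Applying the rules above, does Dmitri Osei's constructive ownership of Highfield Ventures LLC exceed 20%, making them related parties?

Yes

Direct interest in Highfield Ventures LLC: 80%.
80% exceeds the 20% threshold, so Dmitri is a related party to Highfield Ventures LLC.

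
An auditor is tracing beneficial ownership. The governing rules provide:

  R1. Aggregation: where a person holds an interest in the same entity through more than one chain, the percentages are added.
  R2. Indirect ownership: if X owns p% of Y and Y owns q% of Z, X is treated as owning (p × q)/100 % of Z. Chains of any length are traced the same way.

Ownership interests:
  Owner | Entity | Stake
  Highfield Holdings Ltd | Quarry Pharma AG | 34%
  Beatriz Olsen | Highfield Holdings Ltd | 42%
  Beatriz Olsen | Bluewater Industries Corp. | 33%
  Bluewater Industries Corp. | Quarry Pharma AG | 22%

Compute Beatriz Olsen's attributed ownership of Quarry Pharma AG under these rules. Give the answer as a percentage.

Chain via Highfield Holdings Ltd (R2): 42% × 34% = 14.28% of Quarry Pharma AG.
Chain via Bluewater Industries Corp. (R2): 33% × 22% = 7.26% of Quarry Pharma AG.
Aggregating (R1): 14.28% + 7.26% = 21.54%.

21.54%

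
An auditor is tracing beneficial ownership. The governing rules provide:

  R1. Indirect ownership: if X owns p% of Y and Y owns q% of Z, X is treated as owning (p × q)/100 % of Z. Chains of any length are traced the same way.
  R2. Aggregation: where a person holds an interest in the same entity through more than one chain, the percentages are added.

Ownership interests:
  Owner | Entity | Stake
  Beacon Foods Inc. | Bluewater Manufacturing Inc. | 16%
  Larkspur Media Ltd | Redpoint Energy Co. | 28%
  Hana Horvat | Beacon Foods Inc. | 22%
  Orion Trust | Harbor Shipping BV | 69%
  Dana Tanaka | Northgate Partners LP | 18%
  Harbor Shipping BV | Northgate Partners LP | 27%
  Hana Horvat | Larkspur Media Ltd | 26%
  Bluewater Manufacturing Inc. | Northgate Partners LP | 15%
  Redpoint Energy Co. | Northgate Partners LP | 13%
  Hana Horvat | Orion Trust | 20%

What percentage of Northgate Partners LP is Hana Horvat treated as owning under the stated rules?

5.2004%

Chain via Larkspur Media Ltd → Redpoint Energy Co. (R1): 26% × 28% × 13% = 0.9464% of Northgate Partners LP.
Chain via Orion Trust → Harbor Shipping BV (R1): 20% × 69% × 27% = 3.726% of Northgate Partners LP.
Chain via Beacon Foods Inc. → Bluewater Manufacturing Inc. (R1): 22% × 16% × 15% = 0.528% of Northgate Partners LP.
Aggregating (R2): 0.9464% + 3.726% + 0.528% = 5.2004%.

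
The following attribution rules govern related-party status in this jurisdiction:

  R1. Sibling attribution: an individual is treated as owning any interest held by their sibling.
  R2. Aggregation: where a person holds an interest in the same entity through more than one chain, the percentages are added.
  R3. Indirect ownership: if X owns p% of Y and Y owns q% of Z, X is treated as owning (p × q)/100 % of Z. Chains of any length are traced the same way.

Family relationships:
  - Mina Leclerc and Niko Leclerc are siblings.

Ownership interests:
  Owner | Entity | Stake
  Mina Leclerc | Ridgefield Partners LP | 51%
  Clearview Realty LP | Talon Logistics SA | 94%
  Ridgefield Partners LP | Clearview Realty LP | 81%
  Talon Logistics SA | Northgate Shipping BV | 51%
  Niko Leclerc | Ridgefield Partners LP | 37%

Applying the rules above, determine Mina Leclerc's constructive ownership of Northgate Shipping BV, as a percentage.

34.171632%

By sibling attribution (R1), Mina Leclerc is treated as also owning Niko Leclerc's interest in Ridgefield Partners LP, giving 51% + 37% = 88%.
Chain via Ridgefield Partners LP → Clearview Realty LP → Talon Logistics SA (R3): 88% × 81% × 94% × 51% = 34.171632% of Northgate Shipping BV.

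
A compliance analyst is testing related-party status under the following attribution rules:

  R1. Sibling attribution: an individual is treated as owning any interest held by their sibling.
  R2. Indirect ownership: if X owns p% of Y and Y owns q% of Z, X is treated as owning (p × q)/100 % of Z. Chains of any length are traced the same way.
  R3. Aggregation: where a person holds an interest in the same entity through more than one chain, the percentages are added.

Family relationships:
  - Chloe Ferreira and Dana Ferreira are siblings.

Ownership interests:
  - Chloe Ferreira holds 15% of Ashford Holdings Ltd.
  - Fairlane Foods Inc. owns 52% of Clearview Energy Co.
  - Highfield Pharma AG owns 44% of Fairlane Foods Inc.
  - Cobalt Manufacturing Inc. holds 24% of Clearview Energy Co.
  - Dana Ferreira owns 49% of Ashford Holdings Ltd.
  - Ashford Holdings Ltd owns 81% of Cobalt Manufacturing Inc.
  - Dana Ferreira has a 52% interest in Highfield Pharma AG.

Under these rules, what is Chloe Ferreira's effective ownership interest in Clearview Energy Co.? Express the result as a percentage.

By sibling attribution (R1), Chloe Ferreira is treated as also owning Dana Ferreira's interest in Ashford Holdings Ltd, giving 15% + 49% = 64%.
By sibling attribution (R1), Chloe Ferreira is treated as owning Dana Ferreira's 52% interest in Highfield Pharma AG.
Chain via Ashford Holdings Ltd → Cobalt Manufacturing Inc. (R2): 64% × 81% × 24% = 12.4416% of Clearview Energy Co.
Chain via Highfield Pharma AG → Fairlane Foods Inc. (R2): 52% × 44% × 52% = 11.8976% of Clearview Energy Co.
Aggregating (R3): 12.4416% + 11.8976% = 24.3392%.

24.3392%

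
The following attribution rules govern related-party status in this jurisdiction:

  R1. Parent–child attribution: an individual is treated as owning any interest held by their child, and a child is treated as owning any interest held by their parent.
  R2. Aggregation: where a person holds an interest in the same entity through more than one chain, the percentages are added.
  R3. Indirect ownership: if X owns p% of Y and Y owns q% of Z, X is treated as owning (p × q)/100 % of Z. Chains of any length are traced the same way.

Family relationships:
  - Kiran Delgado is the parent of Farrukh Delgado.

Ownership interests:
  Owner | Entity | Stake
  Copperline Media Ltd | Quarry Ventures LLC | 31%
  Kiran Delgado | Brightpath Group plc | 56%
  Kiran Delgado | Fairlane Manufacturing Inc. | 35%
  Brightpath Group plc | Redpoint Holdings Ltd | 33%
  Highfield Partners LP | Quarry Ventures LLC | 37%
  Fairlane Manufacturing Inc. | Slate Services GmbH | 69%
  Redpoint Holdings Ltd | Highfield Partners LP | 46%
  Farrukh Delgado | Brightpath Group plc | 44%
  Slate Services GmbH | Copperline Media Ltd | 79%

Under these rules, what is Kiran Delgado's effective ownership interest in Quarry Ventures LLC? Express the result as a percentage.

By parent–child attribution (R1), Kiran Delgado is treated as also owning Farrukh Delgado's interest in Brightpath Group plc, giving 56% + 44% = 100%.
Chain via Brightpath Group plc → Redpoint Holdings Ltd → Highfield Partners LP (R3): 100% × 33% × 46% × 37% = 5.6166% of Quarry Ventures LLC.
Chain via Fairlane Manufacturing Inc. → Slate Services GmbH → Copperline Media Ltd (R3): 35% × 69% × 79% × 31% = 5.914335% of Quarry Ventures LLC.
Aggregating (R2): 5.6166% + 5.914335% = 11.530935%.

11.530935%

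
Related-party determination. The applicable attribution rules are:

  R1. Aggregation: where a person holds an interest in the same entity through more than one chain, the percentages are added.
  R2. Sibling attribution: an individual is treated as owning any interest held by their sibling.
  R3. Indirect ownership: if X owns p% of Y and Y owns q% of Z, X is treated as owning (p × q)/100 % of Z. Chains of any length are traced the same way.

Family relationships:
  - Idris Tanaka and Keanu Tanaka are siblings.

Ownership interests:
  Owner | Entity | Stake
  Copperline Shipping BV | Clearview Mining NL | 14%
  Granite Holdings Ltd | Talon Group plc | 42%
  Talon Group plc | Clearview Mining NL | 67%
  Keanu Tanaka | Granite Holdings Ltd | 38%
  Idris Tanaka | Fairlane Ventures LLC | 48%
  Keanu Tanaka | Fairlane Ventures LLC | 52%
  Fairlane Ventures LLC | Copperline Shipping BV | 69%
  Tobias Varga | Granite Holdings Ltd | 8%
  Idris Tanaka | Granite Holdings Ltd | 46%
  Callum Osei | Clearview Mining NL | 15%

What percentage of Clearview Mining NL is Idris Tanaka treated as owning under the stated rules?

By sibling attribution (R2), Idris Tanaka is treated as also owning Keanu Tanaka's interest in Granite Holdings Ltd, giving 46% + 38% = 84%.
By sibling attribution (R2), Idris Tanaka is treated as also owning Keanu Tanaka's interest in Fairlane Ventures LLC, giving 48% + 52% = 100%.
Chain via Granite Holdings Ltd → Talon Group plc (R3): 84% × 42% × 67% = 23.6376% of Clearview Mining NL.
Chain via Fairlane Ventures LLC → Copperline Shipping BV (R3): 100% × 69% × 14% = 9.66% of Clearview Mining NL.
Aggregating (R1): 23.6376% + 9.66% = 33.2976%.

33.2976%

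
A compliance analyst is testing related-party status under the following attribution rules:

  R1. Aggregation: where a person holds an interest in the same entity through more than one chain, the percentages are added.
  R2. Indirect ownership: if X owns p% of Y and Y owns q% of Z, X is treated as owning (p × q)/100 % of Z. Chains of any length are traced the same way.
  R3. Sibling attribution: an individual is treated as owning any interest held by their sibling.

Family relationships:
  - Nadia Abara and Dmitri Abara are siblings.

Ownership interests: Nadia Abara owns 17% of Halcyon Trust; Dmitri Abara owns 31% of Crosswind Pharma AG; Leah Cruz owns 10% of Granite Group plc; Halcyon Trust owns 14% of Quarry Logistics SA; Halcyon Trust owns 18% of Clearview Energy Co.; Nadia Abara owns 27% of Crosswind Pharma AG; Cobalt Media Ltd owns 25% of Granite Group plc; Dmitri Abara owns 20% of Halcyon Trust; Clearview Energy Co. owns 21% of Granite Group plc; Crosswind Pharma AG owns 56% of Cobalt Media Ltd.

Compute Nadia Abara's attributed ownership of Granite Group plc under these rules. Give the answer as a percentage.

9.5186%

By sibling attribution (R3), Nadia Abara is treated as also owning Dmitri Abara's interest in Halcyon Trust, giving 17% + 20% = 37%.
By sibling attribution (R3), Nadia Abara is treated as also owning Dmitri Abara's interest in Crosswind Pharma AG, giving 27% + 31% = 58%.
Chain via Halcyon Trust → Clearview Energy Co. (R2): 37% × 18% × 21% = 1.3986% of Granite Group plc.
Chain via Crosswind Pharma AG → Cobalt Media Ltd (R2): 58% × 56% × 25% = 8.12% of Granite Group plc.
Aggregating (R1): 1.3986% + 8.12% = 9.5186%.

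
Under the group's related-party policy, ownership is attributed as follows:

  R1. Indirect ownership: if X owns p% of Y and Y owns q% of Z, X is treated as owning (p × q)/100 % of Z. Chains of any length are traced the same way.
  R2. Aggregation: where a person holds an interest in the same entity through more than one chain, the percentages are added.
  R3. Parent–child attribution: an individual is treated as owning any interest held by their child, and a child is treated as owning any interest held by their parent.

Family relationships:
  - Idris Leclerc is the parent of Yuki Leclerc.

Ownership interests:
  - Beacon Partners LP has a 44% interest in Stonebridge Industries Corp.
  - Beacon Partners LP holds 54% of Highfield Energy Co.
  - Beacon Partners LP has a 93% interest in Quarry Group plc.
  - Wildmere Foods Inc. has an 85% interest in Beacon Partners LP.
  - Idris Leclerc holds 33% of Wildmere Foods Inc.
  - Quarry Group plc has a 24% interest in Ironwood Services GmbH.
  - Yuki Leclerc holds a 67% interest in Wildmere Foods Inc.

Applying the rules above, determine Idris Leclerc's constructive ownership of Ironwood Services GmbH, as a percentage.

18.972%

By parent–child attribution (R3), Idris Leclerc is treated as also owning Yuki Leclerc's interest in Wildmere Foods Inc, giving 33% + 67% = 100%.
Chain via Wildmere Foods Inc. → Beacon Partners LP → Quarry Group plc (R1): 100% × 85% × 93% × 24% = 18.972% of Ironwood Services GmbH.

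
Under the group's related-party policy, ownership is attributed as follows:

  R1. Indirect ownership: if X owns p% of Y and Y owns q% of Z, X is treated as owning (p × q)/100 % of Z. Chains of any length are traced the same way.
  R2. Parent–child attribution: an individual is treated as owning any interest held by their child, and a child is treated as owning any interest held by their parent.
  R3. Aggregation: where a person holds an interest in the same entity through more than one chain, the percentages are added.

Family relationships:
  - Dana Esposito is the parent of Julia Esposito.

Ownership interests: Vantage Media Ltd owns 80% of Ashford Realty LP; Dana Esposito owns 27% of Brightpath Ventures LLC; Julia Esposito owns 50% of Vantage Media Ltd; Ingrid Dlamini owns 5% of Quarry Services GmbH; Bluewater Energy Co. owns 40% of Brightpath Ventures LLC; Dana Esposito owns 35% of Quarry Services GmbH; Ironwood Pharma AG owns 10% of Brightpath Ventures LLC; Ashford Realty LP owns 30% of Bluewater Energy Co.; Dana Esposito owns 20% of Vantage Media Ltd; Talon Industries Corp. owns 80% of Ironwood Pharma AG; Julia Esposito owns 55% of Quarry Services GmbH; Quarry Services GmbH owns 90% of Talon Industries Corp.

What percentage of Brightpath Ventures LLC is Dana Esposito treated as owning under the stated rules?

By parent–child attribution (R2), Dana Esposito is treated as also owning Julia Esposito's interest in Vantage Media Ltd, giving 20% + 50% = 70%.
By parent–child attribution (R2), Dana Esposito is treated as also owning Julia Esposito's interest in Quarry Services GmbH, giving 35% + 55% = 90%.
Chain via Vantage Media Ltd → Ashford Realty LP → Bluewater Energy Co. (R1): 70% × 80% × 30% × 40% = 6.72% of Brightpath Ventures LLC.
Chain via Quarry Services GmbH → Talon Industries Corp. → Ironwood Pharma AG (R1): 90% × 90% × 80% × 10% = 6.48% of Brightpath Ventures LLC.
Direct interest in Brightpath Ventures LLC: 27%.
Aggregating (R3): 6.72% + 6.48% + 27% = 40.2%.

40.2%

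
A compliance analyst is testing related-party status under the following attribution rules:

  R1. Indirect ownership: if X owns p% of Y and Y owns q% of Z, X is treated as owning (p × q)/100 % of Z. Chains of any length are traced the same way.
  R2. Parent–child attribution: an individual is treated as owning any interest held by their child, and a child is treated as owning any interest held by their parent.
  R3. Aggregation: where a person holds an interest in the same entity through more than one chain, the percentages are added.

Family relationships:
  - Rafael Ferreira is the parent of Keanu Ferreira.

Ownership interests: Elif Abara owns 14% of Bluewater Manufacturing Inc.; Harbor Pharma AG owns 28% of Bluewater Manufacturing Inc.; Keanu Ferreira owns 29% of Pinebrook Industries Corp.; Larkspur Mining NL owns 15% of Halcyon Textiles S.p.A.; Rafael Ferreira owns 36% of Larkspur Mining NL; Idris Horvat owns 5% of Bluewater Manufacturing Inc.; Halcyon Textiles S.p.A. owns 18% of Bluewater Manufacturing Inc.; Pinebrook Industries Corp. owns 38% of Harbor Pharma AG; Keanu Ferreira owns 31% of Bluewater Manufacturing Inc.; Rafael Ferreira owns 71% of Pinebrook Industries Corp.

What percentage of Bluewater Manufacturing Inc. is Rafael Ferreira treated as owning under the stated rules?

By parent–child attribution (R2), Rafael Ferreira is treated as also owning Keanu Ferreira's interest in Pinebrook Industries Corp, giving 71% + 29% = 100%.
By parent–child attribution (R2), Rafael Ferreira is treated as owning Keanu Ferreira's 31% interest in Bluewater Manufacturing Inc.
Chain via Pinebrook Industries Corp. → Harbor Pharma AG (R1): 100% × 38% × 28% = 10.64% of Bluewater Manufacturing Inc.
Chain via Larkspur Mining NL → Halcyon Textiles S.p.A. (R1): 36% × 15% × 18% = 0.972% of Bluewater Manufacturing Inc.
Direct interest in Bluewater Manufacturing Inc: 31%.
Aggregating (R3): 10.64% + 0.972% + 31% = 42.612%.

42.612%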